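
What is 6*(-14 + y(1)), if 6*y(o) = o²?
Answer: -83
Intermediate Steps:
y(o) = o²/6
6*(-14 + y(1)) = 6*(-14 + (⅙)*1²) = 6*(-14 + (⅙)*1) = 6*(-14 + ⅙) = 6*(-83/6) = -83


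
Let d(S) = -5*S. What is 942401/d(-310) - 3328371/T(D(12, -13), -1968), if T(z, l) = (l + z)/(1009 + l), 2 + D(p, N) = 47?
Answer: -1648548278609/993550 ≈ -1.6593e+6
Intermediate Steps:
D(p, N) = 45 (D(p, N) = -2 + 47 = 45)
T(z, l) = (l + z)/(1009 + l)
942401/d(-310) - 3328371/T(D(12, -13), -1968) = 942401/((-5*(-310))) - 3328371*(1009 - 1968)/(-1968 + 45) = 942401/1550 - 3328371/(-1923/(-959)) = 942401*(1/1550) - 3328371/((-1/959*(-1923))) = 942401/1550 - 3328371/1923/959 = 942401/1550 - 3328371*959/1923 = 942401/1550 - 1063969263/641 = -1648548278609/993550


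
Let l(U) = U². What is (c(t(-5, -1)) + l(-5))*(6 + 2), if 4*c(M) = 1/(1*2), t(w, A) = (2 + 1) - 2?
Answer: 201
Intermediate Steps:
t(w, A) = 1 (t(w, A) = 3 - 2 = 1)
c(M) = ⅛ (c(M) = 1/(4*((1*2))) = (¼)/2 = (¼)*(½) = ⅛)
(c(t(-5, -1)) + l(-5))*(6 + 2) = (⅛ + (-5)²)*(6 + 2) = (⅛ + 25)*8 = (201/8)*8 = 201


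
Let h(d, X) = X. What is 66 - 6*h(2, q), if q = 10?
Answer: 6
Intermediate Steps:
66 - 6*h(2, q) = 66 - 6*10 = 66 - 60 = 6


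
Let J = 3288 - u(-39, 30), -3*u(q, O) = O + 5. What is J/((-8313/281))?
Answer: -2781619/24939 ≈ -111.54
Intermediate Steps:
u(q, O) = -5/3 - O/3 (u(q, O) = -(O + 5)/3 = -(5 + O)/3 = -5/3 - O/3)
J = 9899/3 (J = 3288 - (-5/3 - ⅓*30) = 3288 - (-5/3 - 10) = 3288 - 1*(-35/3) = 3288 + 35/3 = 9899/3 ≈ 3299.7)
J/((-8313/281)) = 9899/(3*((-8313/281))) = 9899/(3*((-8313*1/281))) = 9899/(3*(-8313/281)) = (9899/3)*(-281/8313) = -2781619/24939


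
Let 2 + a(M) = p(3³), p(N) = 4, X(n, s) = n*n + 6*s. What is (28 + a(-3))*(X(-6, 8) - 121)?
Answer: -1110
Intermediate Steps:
X(n, s) = n² + 6*s
a(M) = 2 (a(M) = -2 + 4 = 2)
(28 + a(-3))*(X(-6, 8) - 121) = (28 + 2)*(((-6)² + 6*8) - 121) = 30*((36 + 48) - 121) = 30*(84 - 121) = 30*(-37) = -1110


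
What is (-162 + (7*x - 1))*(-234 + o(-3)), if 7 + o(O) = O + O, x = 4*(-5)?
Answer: 74841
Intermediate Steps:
x = -20
o(O) = -7 + 2*O (o(O) = -7 + (O + O) = -7 + 2*O)
(-162 + (7*x - 1))*(-234 + o(-3)) = (-162 + (7*(-20) - 1))*(-234 + (-7 + 2*(-3))) = (-162 + (-140 - 1))*(-234 + (-7 - 6)) = (-162 - 141)*(-234 - 13) = -303*(-247) = 74841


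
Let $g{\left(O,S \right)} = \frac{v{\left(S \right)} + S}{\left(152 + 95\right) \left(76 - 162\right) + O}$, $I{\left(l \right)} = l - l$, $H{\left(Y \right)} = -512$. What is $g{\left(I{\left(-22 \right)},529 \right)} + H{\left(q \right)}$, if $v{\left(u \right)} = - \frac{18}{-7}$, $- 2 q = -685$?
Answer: $- \frac{76135049}{148694} \approx -512.03$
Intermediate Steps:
$q = \frac{685}{2}$ ($q = \left(- \frac{1}{2}\right) \left(-685\right) = \frac{685}{2} \approx 342.5$)
$v{\left(u \right)} = \frac{18}{7}$ ($v{\left(u \right)} = \left(-18\right) \left(- \frac{1}{7}\right) = \frac{18}{7}$)
$I{\left(l \right)} = 0$
$g{\left(O,S \right)} = \frac{\frac{18}{7} + S}{-21242 + O}$ ($g{\left(O,S \right)} = \frac{\frac{18}{7} + S}{\left(152 + 95\right) \left(76 - 162\right) + O} = \frac{\frac{18}{7} + S}{247 \left(-86\right) + O} = \frac{\frac{18}{7} + S}{-21242 + O}$)
$g{\left(I{\left(-22 \right)},529 \right)} + H{\left(q \right)} = \frac{\frac{18}{7} + 529}{-21242 + 0} - 512 = \frac{1}{-21242} \cdot \frac{3721}{7} - 512 = \left(- \frac{1}{21242}\right) \frac{3721}{7} - 512 = - \frac{3721}{148694} - 512 = - \frac{76135049}{148694}$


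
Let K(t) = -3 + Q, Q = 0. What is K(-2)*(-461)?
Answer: 1383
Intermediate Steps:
K(t) = -3 (K(t) = -3 + 0 = -3)
K(-2)*(-461) = -3*(-461) = 1383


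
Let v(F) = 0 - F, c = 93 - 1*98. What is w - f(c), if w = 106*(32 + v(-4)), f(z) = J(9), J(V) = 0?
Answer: 3816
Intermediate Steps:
c = -5 (c = 93 - 98 = -5)
v(F) = -F
f(z) = 0
w = 3816 (w = 106*(32 - 1*(-4)) = 106*(32 + 4) = 106*36 = 3816)
w - f(c) = 3816 - 1*0 = 3816 + 0 = 3816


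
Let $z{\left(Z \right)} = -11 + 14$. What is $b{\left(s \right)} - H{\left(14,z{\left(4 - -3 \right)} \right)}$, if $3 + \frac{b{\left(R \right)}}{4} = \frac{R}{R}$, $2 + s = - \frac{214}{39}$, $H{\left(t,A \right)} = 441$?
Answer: $-449$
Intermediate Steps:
$z{\left(Z \right)} = 3$
$s = - \frac{292}{39}$ ($s = -2 - \frac{214}{39} = - \frac{292}{39} \approx -7.4872$)
$b{\left(R \right)} = -8$ ($b{\left(R \right)} = -12 + 4 \frac{R}{R} = -12 + 4 \cdot 1 = -12 + 4 = -8$)
$b{\left(s \right)} - H{\left(14,z{\left(4 - -3 \right)} \right)} = -8 - 441 = -449$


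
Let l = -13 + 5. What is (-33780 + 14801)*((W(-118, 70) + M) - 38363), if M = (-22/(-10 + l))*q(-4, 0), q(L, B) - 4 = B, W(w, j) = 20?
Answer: 6548571097/9 ≈ 7.2762e+8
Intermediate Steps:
l = -8
q(L, B) = 4 + B
M = 44/9 (M = (-22/(-10 - 8))*(4 + 0) = (-22/(-18))*4 = -1/18*(-22)*4 = (11/9)*4 = 44/9 ≈ 4.8889)
(-33780 + 14801)*((W(-118, 70) + M) - 38363) = (-33780 + 14801)*((20 + 44/9) - 38363) = -18979*(224/9 - 38363) = -18979*(-345043/9) = 6548571097/9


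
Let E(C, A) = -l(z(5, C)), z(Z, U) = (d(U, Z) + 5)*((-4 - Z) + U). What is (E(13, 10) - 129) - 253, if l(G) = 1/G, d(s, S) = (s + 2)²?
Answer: -351441/920 ≈ -382.00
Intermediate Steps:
d(s, S) = (2 + s)²
z(Z, U) = (5 + (2 + U)²)*(-4 + U - Z) (z(Z, U) = ((2 + U)² + 5)*((-4 - Z) + U) = (5 + (2 + U)²)*(-4 + U - Z))
E(C, A) = -1/(-81 + C³ - 27*C - 5*C²) (E(C, A) = -1/(-36 + C³ - 9*5 - 7*C - 1*5*C² - 4*C*5) = -1/(-36 + C³ - 45 - 7*C - 5*C² - 20*C) = -1/(-81 + C³ - 27*C - 5*C²))
(E(13, 10) - 129) - 253 = (1/(81 - 1*13³ + 5*13² + 27*13) - 129) - 253 = (1/(81 - 1*2197 + 5*169 + 351) - 129) - 253 = (1/(81 - 2197 + 845 + 351) - 129) - 253 = (1/(-920) - 129) - 253 = (-1/920 - 129) - 253 = -118681/920 - 253 = -351441/920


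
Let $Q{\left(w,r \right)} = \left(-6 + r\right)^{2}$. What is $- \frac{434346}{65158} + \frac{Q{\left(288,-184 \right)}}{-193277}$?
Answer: $- \frac{43150647821}{6296771383} \approx -6.8528$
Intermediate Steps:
$- \frac{434346}{65158} + \frac{Q{\left(288,-184 \right)}}{-193277} = - \frac{434346}{65158} + \frac{\left(-6 - 184\right)^{2}}{-193277} = \left(-434346\right) \frac{1}{65158} + \left(-190\right)^{2} \left(- \frac{1}{193277}\right) = - \frac{217173}{32579} + 36100 \left(- \frac{1}{193277}\right) = - \frac{217173}{32579} - \frac{36100}{193277} = - \frac{43150647821}{6296771383}$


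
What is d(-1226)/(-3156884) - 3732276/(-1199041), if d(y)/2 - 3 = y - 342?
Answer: 5893057693157/1892616674122 ≈ 3.1137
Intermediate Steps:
d(y) = -678 + 2*y (d(y) = 6 + 2*(y - 342) = 6 + 2*(-342 + y) = 6 + (-684 + 2*y) = -678 + 2*y)
d(-1226)/(-3156884) - 3732276/(-1199041) = (-678 + 2*(-1226))/(-3156884) - 3732276/(-1199041) = (-678 - 2452)*(-1/3156884) - 3732276*(-1/1199041) = -3130*(-1/3156884) + 3732276/1199041 = 1565/1578442 + 3732276/1199041 = 5893057693157/1892616674122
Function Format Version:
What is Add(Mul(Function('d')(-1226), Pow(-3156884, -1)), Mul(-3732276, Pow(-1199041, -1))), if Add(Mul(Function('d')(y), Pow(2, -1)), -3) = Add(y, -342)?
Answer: Rational(5893057693157, 1892616674122) ≈ 3.1137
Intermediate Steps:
Function('d')(y) = Add(-678, Mul(2, y)) (Function('d')(y) = Add(6, Mul(2, Add(y, -342))) = Add(6, Mul(2, Add(-342, y))) = Add(6, Add(-684, Mul(2, y))) = Add(-678, Mul(2, y)))
Add(Mul(Function('d')(-1226), Pow(-3156884, -1)), Mul(-3732276, Pow(-1199041, -1))) = Add(Mul(Add(-678, Mul(2, -1226)), Pow(-3156884, -1)), Mul(-3732276, Pow(-1199041, -1))) = Add(Mul(Add(-678, -2452), Rational(-1, 3156884)), Mul(-3732276, Rational(-1, 1199041))) = Add(Mul(-3130, Rational(-1, 3156884)), Rational(3732276, 1199041)) = Add(Rational(1565, 1578442), Rational(3732276, 1199041)) = Rational(5893057693157, 1892616674122)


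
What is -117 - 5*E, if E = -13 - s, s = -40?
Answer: -252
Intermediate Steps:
E = 27 (E = -13 - 1*(-40) = -13 + 40 = 27)
-117 - 5*E = -117 - 5*27 = -117 - 135 = -252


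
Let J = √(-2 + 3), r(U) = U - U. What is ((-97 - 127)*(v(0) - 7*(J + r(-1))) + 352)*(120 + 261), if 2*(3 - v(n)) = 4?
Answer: 646176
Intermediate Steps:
r(U) = 0
J = 1 (J = √1 = 1)
v(n) = 1 (v(n) = 3 - ½*4 = 3 - 2 = 1)
((-97 - 127)*(v(0) - 7*(J + r(-1))) + 352)*(120 + 261) = ((-97 - 127)*(1 - 7*(1 + 0)) + 352)*(120 + 261) = (-224*(1 - 7*1) + 352)*381 = (-224*(1 - 7) + 352)*381 = (-224*(-6) + 352)*381 = (1344 + 352)*381 = 1696*381 = 646176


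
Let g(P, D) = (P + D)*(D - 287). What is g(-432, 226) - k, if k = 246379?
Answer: -233813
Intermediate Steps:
g(P, D) = (-287 + D)*(D + P) (g(P, D) = (D + P)*(-287 + D) = (-287 + D)*(D + P))
g(-432, 226) - k = (226² - 287*226 - 287*(-432) + 226*(-432)) - 1*246379 = (51076 - 64862 + 123984 - 97632) - 246379 = 12566 - 246379 = -233813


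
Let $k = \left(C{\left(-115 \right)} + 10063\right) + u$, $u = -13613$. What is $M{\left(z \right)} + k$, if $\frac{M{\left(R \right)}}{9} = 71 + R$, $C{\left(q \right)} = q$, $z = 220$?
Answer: $-1046$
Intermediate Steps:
$M{\left(R \right)} = 639 + 9 R$ ($M{\left(R \right)} = 9 \left(71 + R\right) = 639 + 9 R$)
$k = -3665$ ($k = \left(-115 + 10063\right) - 13613 = 9948 - 13613 = -3665$)
$M{\left(z \right)} + k = \left(639 + 9 \cdot 220\right) - 3665 = \left(639 + 1980\right) - 3665 = 2619 - 3665 = -1046$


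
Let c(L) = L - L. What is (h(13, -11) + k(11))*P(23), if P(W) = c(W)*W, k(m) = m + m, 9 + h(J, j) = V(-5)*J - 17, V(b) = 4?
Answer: 0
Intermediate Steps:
c(L) = 0
h(J, j) = -26 + 4*J (h(J, j) = -9 + (4*J - 17) = -9 + (-17 + 4*J) = -26 + 4*J)
k(m) = 2*m
P(W) = 0 (P(W) = 0*W = 0)
(h(13, -11) + k(11))*P(23) = ((-26 + 4*13) + 2*11)*0 = ((-26 + 52) + 22)*0 = (26 + 22)*0 = 48*0 = 0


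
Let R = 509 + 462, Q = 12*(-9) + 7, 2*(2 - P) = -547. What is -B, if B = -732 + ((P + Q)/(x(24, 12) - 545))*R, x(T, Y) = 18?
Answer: 1110407/1054 ≈ 1053.5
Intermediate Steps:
P = 551/2 (P = 2 - ½*(-547) = 2 + 547/2 = 551/2 ≈ 275.50)
Q = -101 (Q = -108 + 7 = -101)
R = 971
B = -1110407/1054 (B = -732 + ((551/2 - 101)/(18 - 545))*971 = -732 + ((349/2)/(-527))*971 = -732 + ((349/2)*(-1/527))*971 = -732 - 349/1054*971 = -732 - 338879/1054 = -1110407/1054 ≈ -1053.5)
-B = -1*(-1110407/1054) = 1110407/1054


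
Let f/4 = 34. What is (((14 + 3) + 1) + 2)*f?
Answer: 2720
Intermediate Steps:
f = 136 (f = 4*34 = 136)
(((14 + 3) + 1) + 2)*f = (((14 + 3) + 1) + 2)*136 = ((17 + 1) + 2)*136 = (18 + 2)*136 = 20*136 = 2720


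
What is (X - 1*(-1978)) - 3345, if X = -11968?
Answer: -13335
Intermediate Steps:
(X - 1*(-1978)) - 3345 = (-11968 - 1*(-1978)) - 3345 = (-11968 + 1978) - 3345 = -9990 - 3345 = -13335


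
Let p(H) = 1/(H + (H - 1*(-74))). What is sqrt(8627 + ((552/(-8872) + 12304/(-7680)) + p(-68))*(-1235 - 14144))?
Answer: sqrt(586670921766945930)/4125480 ≈ 185.66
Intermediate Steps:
p(H) = 1/(74 + 2*H) (p(H) = 1/(H + (H + 74)) = 1/(H + (74 + H)) = 1/(74 + 2*H))
sqrt(8627 + ((552/(-8872) + 12304/(-7680)) + p(-68))*(-1235 - 14144)) = sqrt(8627 + ((552/(-8872) + 12304/(-7680)) + 1/(2*(37 - 68)))*(-1235 - 14144)) = sqrt(8627 + ((552*(-1/8872) + 12304*(-1/7680)) + (1/2)/(-31))*(-15379)) = sqrt(8627 + ((-69/1109 - 769/480) + (1/2)*(-1/31))*(-15379)) = sqrt(8627 + (-885941/532320 - 1/62)*(-15379)) = sqrt(8627 - 27730331/16501920*(-15379)) = sqrt(8627 + 426464760449/16501920) = sqrt(568826824289/16501920) = sqrt(586670921766945930)/4125480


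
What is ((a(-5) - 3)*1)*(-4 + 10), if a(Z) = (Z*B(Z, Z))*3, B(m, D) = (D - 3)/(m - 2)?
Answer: -846/7 ≈ -120.86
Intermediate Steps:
B(m, D) = (-3 + D)/(-2 + m)
a(Z) = 3*Z*(-3 + Z)/(-2 + Z) (a(Z) = (Z*((-3 + Z)/(-2 + Z)))*3 = (Z*(-3 + Z)/(-2 + Z))*3 = 3*Z*(-3 + Z)/(-2 + Z))
((a(-5) - 3)*1)*(-4 + 10) = ((3*(-5)*(-3 - 5)/(-2 - 5) - 3)*1)*(-4 + 10) = ((3*(-5)*(-8)/(-7) - 3)*1)*6 = ((3*(-5)*(-1/7)*(-8) - 3)*1)*6 = ((-120/7 - 3)*1)*6 = -141/7*1*6 = -141/7*6 = -846/7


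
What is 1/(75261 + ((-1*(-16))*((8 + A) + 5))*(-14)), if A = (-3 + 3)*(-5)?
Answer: 1/72349 ≈ 1.3822e-5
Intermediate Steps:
A = 0 (A = 0*(-5) = 0)
1/(75261 + ((-1*(-16))*((8 + A) + 5))*(-14)) = 1/(75261 + ((-1*(-16))*((8 + 0) + 5))*(-14)) = 1/(75261 + (16*(8 + 5))*(-14)) = 1/(75261 + (16*13)*(-14)) = 1/(75261 + 208*(-14)) = 1/(75261 - 2912) = 1/72349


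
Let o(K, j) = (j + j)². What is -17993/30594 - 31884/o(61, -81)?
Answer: -40212983/22303026 ≈ -1.8030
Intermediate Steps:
o(K, j) = 4*j² (o(K, j) = (2*j)² = 4*j²)
-17993/30594 - 31884/o(61, -81) = -17993/30594 - 31884/(4*(-81)²) = -17993*1/30594 - 31884/(4*6561) = -17993/30594 - 31884/26244 = -17993/30594 - 31884*1/26244 = -17993/30594 - 2657/2187 = -40212983/22303026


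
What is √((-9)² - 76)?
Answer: √5 ≈ 2.2361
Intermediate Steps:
√((-9)² - 76) = √(81 - 76) = √5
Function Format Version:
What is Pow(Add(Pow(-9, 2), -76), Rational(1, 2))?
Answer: Pow(5, Rational(1, 2)) ≈ 2.2361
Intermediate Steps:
Pow(Add(Pow(-9, 2), -76), Rational(1, 2)) = Pow(Add(81, -76), Rational(1, 2)) = Pow(5, Rational(1, 2))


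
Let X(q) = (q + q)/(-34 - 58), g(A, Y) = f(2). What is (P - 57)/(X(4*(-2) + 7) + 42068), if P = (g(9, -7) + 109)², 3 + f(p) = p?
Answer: 177974/645043 ≈ 0.27591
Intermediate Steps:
f(p) = -3 + p
g(A, Y) = -1 (g(A, Y) = -3 + 2 = -1)
P = 11664 (P = (-1 + 109)² = 108² = 11664)
X(q) = -q/46 (X(q) = (2*q)/(-92) = (2*q)*(-1/92) = -q/46)
(P - 57)/(X(4*(-2) + 7) + 42068) = (11664 - 57)/(-(4*(-2) + 7)/46 + 42068) = 11607/(-(-8 + 7)/46 + 42068) = 11607/(-1/46*(-1) + 42068) = 11607/(1/46 + 42068) = 11607/(1935129/46) = 11607*(46/1935129) = 177974/645043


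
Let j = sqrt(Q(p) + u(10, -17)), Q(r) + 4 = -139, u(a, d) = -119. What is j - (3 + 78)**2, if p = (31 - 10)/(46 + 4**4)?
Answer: -6561 + I*sqrt(262) ≈ -6561.0 + 16.186*I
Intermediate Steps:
p = 21/302 (p = 21/(46 + 256) = 21/302 ≈ 0.069536)
Q(r) = -143 (Q(r) = -4 - 139 = -143)
j = I*sqrt(262) (j = sqrt(-143 - 119) = sqrt(-262) = I*sqrt(262) ≈ 16.186*I)
j - (3 + 78)**2 = I*sqrt(262) - (3 + 78)**2 = I*sqrt(262) - 1*81**2 = I*sqrt(262) - 1*6561 = I*sqrt(262) - 6561 = -6561 + I*sqrt(262)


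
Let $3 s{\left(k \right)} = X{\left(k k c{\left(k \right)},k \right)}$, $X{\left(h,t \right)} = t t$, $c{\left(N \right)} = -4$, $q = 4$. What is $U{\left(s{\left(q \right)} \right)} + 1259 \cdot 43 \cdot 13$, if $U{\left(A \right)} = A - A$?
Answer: $703781$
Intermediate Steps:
$X{\left(h,t \right)} = t^{2}$
$s{\left(k \right)} = \frac{k^{2}}{3}$
$U{\left(A \right)} = 0$
$U{\left(s{\left(q \right)} \right)} + 1259 \cdot 43 \cdot 13 = 0 + 1259 \cdot 43 \cdot 13 = 0 + 1259 \cdot 559 = 0 + 703781 = 703781$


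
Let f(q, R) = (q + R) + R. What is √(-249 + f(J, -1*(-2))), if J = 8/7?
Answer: I*√11949/7 ≈ 15.616*I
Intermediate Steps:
J = 8/7 (J = 8*(⅐) = 8/7 ≈ 1.1429)
f(q, R) = q + 2*R (f(q, R) = (R + q) + R = q + 2*R)
√(-249 + f(J, -1*(-2))) = √(-249 + (8/7 + 2*(-1*(-2)))) = √(-249 + (8/7 + 2*2)) = √(-249 + (8/7 + 4)) = √(-249 + 36/7) = √(-1707/7) = I*√11949/7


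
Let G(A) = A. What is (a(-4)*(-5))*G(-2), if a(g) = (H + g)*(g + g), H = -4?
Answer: 640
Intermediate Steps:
a(g) = 2*g*(-4 + g) (a(g) = (-4 + g)*(g + g) = (-4 + g)*(2*g) = 2*g*(-4 + g))
(a(-4)*(-5))*G(-2) = ((2*(-4)*(-4 - 4))*(-5))*(-2) = ((2*(-4)*(-8))*(-5))*(-2) = (64*(-5))*(-2) = -320*(-2) = 640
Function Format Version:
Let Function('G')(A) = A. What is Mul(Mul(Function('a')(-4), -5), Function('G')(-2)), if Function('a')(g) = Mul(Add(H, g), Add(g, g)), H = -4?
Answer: 640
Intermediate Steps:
Function('a')(g) = Mul(2, g, Add(-4, g)) (Function('a')(g) = Mul(Add(-4, g), Add(g, g)) = Mul(Add(-4, g), Mul(2, g)) = Mul(2, g, Add(-4, g)))
Mul(Mul(Function('a')(-4), -5), Function('G')(-2)) = Mul(Mul(Mul(2, -4, Add(-4, -4)), -5), -2) = Mul(Mul(Mul(2, -4, -8), -5), -2) = Mul(Mul(64, -5), -2) = Mul(-320, -2) = 640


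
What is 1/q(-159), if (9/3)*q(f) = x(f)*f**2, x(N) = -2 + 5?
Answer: 1/25281 ≈ 3.9555e-5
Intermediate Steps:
x(N) = 3
q(f) = f**2 (q(f) = (3*f**2)/3 = f**2)
1/q(-159) = 1/((-159)**2) = 1/25281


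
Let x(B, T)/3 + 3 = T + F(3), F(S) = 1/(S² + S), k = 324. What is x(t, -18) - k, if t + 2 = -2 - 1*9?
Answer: -1547/4 ≈ -386.75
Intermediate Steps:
F(S) = 1/(S + S²)
t = -13 (t = -2 + (-2 - 1*9) = -2 + (-2 - 9) = -2 - 11 = -13)
x(B, T) = -35/4 + 3*T (x(B, T) = -9 + 3*(T + 1/(3*(1 + 3))) = -9 + 3*(T + (⅓)/4) = -9 + 3*(T + (⅓)*(¼)) = -9 + 3*(T + 1/12) = -9 + 3*(1/12 + T) = -9 + (¼ + 3*T) = -35/4 + 3*T)
x(t, -18) - k = (-35/4 + 3*(-18)) - 1*324 = (-35/4 - 54) - 324 = -251/4 - 324 = -1547/4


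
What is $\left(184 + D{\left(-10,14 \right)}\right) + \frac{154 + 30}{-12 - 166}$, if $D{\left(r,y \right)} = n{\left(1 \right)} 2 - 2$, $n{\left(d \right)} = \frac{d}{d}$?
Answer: $\frac{16284}{89} \approx 182.97$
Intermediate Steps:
$n{\left(d \right)} = 1$
$D{\left(r,y \right)} = 0$ ($D{\left(r,y \right)} = 1 \cdot 2 - 2 = 2 - 2 = 0$)
$\left(184 + D{\left(-10,14 \right)}\right) + \frac{154 + 30}{-12 - 166} = \left(184 + 0\right) + \frac{154 + 30}{-12 - 166} = 184 + \frac{184}{-178} = 184 + 184 \left(- \frac{1}{178}\right) = 184 - \frac{92}{89} = \frac{16284}{89}$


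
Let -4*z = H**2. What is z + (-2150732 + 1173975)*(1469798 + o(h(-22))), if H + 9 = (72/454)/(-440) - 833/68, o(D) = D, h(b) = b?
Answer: -14321705902373417325849/9976014400 ≈ -1.4356e+12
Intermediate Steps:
H = -1061243/49940 (H = -9 + ((72/454)/(-440) - 833/68) = -9 + ((72*(1/454))*(-1/440) - 833*1/68) = -9 + ((36/227)*(-1/440) - 49/4) = -9 + (-9/24970 - 49/4) = -9 - 611783/49940 = -1061243/49940 ≈ -21.250)
z = -1126236705049/9976014400 (z = -(-1061243/49940)**2/4 = -1/4*1126236705049/2494003600 = -1126236705049/9976014400 ≈ -112.89)
z + (-2150732 + 1173975)*(1469798 + o(h(-22))) = -1126236705049/9976014400 + (-2150732 + 1173975)*(1469798 - 22) = -1126236705049/9976014400 - 976757*1469776 = -1126236705049/9976014400 - 1435613996432 = -14321705902373417325849/9976014400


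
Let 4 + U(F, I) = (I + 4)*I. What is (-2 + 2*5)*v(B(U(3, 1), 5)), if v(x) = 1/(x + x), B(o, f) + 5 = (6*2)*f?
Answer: 4/55 ≈ 0.072727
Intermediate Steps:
U(F, I) = -4 + I*(4 + I) (U(F, I) = -4 + (I + 4)*I = -4 + (4 + I)*I = -4 + I*(4 + I))
B(o, f) = -5 + 12*f (B(o, f) = -5 + (6*2)*f = -5 + 12*f)
v(x) = 1/(2*x)
(-2 + 2*5)*v(B(U(3, 1), 5)) = (-2 + 2*5)*(1/(2*(-5 + 12*5))) = (-2 + 10)*(1/(2*(-5 + 60))) = 8*((½)/55) = 8*((½)*(1/55)) = 8*(1/110) = 4/55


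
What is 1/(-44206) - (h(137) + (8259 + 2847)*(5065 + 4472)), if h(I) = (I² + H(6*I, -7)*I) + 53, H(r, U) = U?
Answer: -4682997311711/44206 ≈ -1.0594e+8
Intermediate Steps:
h(I) = 53 + I² - 7*I (h(I) = (I² - 7*I) + 53 = 53 + I² - 7*I)
1/(-44206) - (h(137) + (8259 + 2847)*(5065 + 4472)) = 1/(-44206) - ((53 + 137² - 7*137) + (8259 + 2847)*(5065 + 4472)) = -1/44206 - ((53 + 18769 - 959) + 11106*9537) = -1/44206 - (17863 + 105917922) = -1/44206 - 1*105935785 = -1/44206 - 105935785 = -4682997311711/44206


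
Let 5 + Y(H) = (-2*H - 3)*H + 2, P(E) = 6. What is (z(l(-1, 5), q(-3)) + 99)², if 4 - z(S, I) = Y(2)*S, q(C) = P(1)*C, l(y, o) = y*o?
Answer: 324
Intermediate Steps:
l(y, o) = o*y
Y(H) = -3 + H*(-3 - 2*H) (Y(H) = -5 + ((-2*H - 3)*H + 2) = -5 + ((-3 - 2*H)*H + 2) = -5 + (H*(-3 - 2*H) + 2) = -5 + (2 + H*(-3 - 2*H)) = -3 + H*(-3 - 2*H))
q(C) = 6*C
z(S, I) = 4 + 17*S (z(S, I) = 4 - (-3 - 3*2 - 2*2²)*S = 4 - (-3 - 6 - 2*4)*S = 4 - (-3 - 6 - 8)*S = 4 - (-17)*S = 4 + 17*S)
(z(l(-1, 5), q(-3)) + 99)² = ((4 + 17*(5*(-1))) + 99)² = ((4 + 17*(-5)) + 99)² = ((4 - 85) + 99)² = (-81 + 99)² = 18² = 324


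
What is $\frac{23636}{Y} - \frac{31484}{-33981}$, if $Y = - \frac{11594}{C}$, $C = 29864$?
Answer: $- \frac{11992825332964}{196987857} \approx -60881.0$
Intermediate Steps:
$Y = - \frac{5797}{14932}$ ($Y = - \frac{11594}{29864} = \left(-11594\right) \frac{1}{29864} = - \frac{5797}{14932} \approx -0.38823$)
$\frac{23636}{Y} - \frac{31484}{-33981} = \frac{23636}{- \frac{5797}{14932}} - \frac{31484}{-33981} = 23636 \left(- \frac{14932}{5797}\right) - - \frac{31484}{33981} = - \frac{352932752}{5797} + \frac{31484}{33981} = - \frac{11992825332964}{196987857}$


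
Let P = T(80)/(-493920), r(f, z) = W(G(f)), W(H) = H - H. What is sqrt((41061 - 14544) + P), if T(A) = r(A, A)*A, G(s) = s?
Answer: sqrt(26517) ≈ 162.84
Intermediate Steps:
W(H) = 0
r(f, z) = 0
T(A) = 0 (T(A) = 0*A = 0)
P = 0 (P = 0/(-493920) = 0*(-1/493920) = 0)
sqrt((41061 - 14544) + P) = sqrt((41061 - 14544) + 0) = sqrt(26517 + 0) = sqrt(26517)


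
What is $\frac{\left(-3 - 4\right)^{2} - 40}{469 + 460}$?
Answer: $\frac{9}{929} \approx 0.0096878$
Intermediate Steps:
$\frac{\left(-3 - 4\right)^{2} - 40}{469 + 460} = \frac{\left(-7\right)^{2} - 40}{929} = \left(49 - 40\right) \frac{1}{929} = 9 \cdot \frac{1}{929} = \frac{9}{929}$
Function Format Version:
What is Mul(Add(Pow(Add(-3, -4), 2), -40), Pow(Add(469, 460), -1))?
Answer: Rational(9, 929) ≈ 0.0096878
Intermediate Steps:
Mul(Add(Pow(Add(-3, -4), 2), -40), Pow(Add(469, 460), -1)) = Mul(Add(Pow(-7, 2), -40), Pow(929, -1)) = Mul(Add(49, -40), Rational(1, 929)) = Mul(9, Rational(1, 929)) = Rational(9, 929)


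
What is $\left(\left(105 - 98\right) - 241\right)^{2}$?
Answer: $54756$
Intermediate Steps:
$\left(\left(105 - 98\right) - 241\right)^{2} = \left(7 - 241\right)^{2} = \left(-234\right)^{2} = 54756$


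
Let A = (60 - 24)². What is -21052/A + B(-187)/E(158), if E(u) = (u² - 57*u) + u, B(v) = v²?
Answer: -180119/12798 ≈ -14.074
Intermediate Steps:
A = 1296 (A = 36² = 1296)
E(u) = u² - 56*u
-21052/A + B(-187)/E(158) = -21052/1296 + (-187)²/((158*(-56 + 158))) = -21052*1/1296 + 34969/((158*102)) = -5263/324 + 34969/16116 = -5263/324 + 34969*(1/16116) = -5263/324 + 2057/948 = -180119/12798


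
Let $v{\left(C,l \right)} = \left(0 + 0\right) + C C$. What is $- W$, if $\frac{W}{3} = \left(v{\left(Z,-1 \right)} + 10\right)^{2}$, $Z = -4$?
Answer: $-2028$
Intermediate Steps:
$v{\left(C,l \right)} = C^{2}$ ($v{\left(C,l \right)} = 0 + C^{2} = C^{2}$)
$W = 2028$ ($W = 3 \left(\left(-4\right)^{2} + 10\right)^{2} = 3 \left(16 + 10\right)^{2} = 3 \cdot 26^{2} = 3 \cdot 676 = 2028$)
$- W = \left(-1\right) 2028 = -2028$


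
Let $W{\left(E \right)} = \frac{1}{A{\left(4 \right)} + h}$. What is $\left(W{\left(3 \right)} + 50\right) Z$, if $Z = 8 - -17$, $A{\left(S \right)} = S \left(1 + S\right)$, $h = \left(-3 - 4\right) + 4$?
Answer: $\frac{21275}{17} \approx 1251.5$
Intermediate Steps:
$h = -3$ ($h = -7 + 4 = -3$)
$W{\left(E \right)} = \frac{1}{17}$ ($W{\left(E \right)} = \frac{1}{4 \left(1 + 4\right) - 3} = \frac{1}{4 \cdot 5 - 3} = \frac{1}{20 - 3} = \frac{1}{17}$)
$Z = 25$ ($Z = 8 + 17 = 25$)
$\left(W{\left(3 \right)} + 50\right) Z = \left(\frac{1}{17} + 50\right) 25 = \frac{851}{17} \cdot 25 = \frac{21275}{17}$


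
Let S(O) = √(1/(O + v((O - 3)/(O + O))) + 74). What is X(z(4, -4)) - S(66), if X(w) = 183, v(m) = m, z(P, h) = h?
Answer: 183 - √2814422/195 ≈ 174.40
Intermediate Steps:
S(O) = √(74 + 1/(O + (-3 + O)/(2*O))) (S(O) = √(1/(O + (O - 3)/(O + O)) + 74) = √(1/(O + (-3 + O)/((2*O))) + 74) = √(1/(O + (-3 + O)*(1/(2*O))) + 74) = √(1/(O + (-3 + O)/(2*O)) + 74) = √(74 + 1/(O + (-3 + O)/(2*O))))
X(z(4, -4)) - S(66) = 183 - √2*√((-111 + 38*66 + 74*66²)/(-3 + 66 + 2*66²)) = 183 - √2*√((-111 + 2508 + 74*4356)/(-3 + 66 + 2*4356)) = 183 - √2*√((-111 + 2508 + 322344)/(-3 + 66 + 8712)) = 183 - √2*√(324741/8775) = 183 - √2*√((1/8775)*324741) = 183 - √2*√(108247/2925) = 183 - √2*√1407211/195 = 183 - √2814422/195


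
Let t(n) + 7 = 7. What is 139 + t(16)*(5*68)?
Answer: 139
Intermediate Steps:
t(n) = 0 (t(n) = -7 + 7 = 0)
139 + t(16)*(5*68) = 139 + 0*(5*68) = 139 + 0*340 = 139 + 0 = 139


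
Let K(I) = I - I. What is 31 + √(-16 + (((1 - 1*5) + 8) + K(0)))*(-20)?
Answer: 31 - 40*I*√3 ≈ 31.0 - 69.282*I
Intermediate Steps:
K(I) = 0
31 + √(-16 + (((1 - 1*5) + 8) + K(0)))*(-20) = 31 + √(-16 + (((1 - 1*5) + 8) + 0))*(-20) = 31 + √(-16 + (((1 - 5) + 8) + 0))*(-20) = 31 + √(-16 + ((-4 + 8) + 0))*(-20) = 31 + √(-16 + (4 + 0))*(-20) = 31 + √(-16 + 4)*(-20) = 31 + √(-12)*(-20) = 31 + (2*I*√3)*(-20) = 31 - 40*I*√3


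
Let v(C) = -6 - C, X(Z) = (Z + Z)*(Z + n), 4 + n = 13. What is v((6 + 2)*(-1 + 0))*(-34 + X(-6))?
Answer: -140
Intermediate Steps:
n = 9 (n = -4 + 13 = 9)
X(Z) = 2*Z*(9 + Z) (X(Z) = (Z + Z)*(Z + 9) = (2*Z)*(9 + Z) = 2*Z*(9 + Z))
v((6 + 2)*(-1 + 0))*(-34 + X(-6)) = (-6 - (6 + 2)*(-1 + 0))*(-34 + 2*(-6)*(9 - 6)) = (-6 - 8*(-1))*(-34 + 2*(-6)*3) = (-6 - 1*(-8))*(-34 - 36) = (-6 + 8)*(-70) = 2*(-70) = -140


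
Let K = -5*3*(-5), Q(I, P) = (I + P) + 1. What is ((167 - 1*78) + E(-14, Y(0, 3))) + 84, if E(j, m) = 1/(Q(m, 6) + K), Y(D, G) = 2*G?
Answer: 15225/88 ≈ 173.01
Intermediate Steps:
Q(I, P) = 1 + I + P
K = 75 (K = -15*(-5) = 75)
E(j, m) = 1/(82 + m) (E(j, m) = 1/((1 + m + 6) + 75) = 1/((7 + m) + 75) = 1/(82 + m))
((167 - 1*78) + E(-14, Y(0, 3))) + 84 = ((167 - 1*78) + 1/(82 + 2*3)) + 84 = ((167 - 78) + 1/(82 + 6)) + 84 = (89 + 1/88) + 84 = 7833/88 + 84 = 15225/88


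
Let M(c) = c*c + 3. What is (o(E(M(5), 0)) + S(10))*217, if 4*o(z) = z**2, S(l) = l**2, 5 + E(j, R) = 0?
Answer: 92225/4 ≈ 23056.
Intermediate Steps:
M(c) = 3 + c**2 (M(c) = c**2 + 3 = 3 + c**2)
E(j, R) = -5 (E(j, R) = -5 + 0 = -5)
o(z) = z**2/4
(o(E(M(5), 0)) + S(10))*217 = ((1/4)*(-5)**2 + 10**2)*217 = ((1/4)*25 + 100)*217 = (25/4 + 100)*217 = (425/4)*217 = 92225/4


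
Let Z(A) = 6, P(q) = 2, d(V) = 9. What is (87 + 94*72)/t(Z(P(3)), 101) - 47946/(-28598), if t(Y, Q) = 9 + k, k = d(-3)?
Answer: 32817053/85794 ≈ 382.51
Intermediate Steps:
k = 9
t(Y, Q) = 18 (t(Y, Q) = 9 + 9 = 18)
(87 + 94*72)/t(Z(P(3)), 101) - 47946/(-28598) = (87 + 94*72)/18 - 47946/(-28598) = (87 + 6768)*(1/18) - 47946*(-1/28598) = 6855*(1/18) + 23973/14299 = 2285/6 + 23973/14299 = 32817053/85794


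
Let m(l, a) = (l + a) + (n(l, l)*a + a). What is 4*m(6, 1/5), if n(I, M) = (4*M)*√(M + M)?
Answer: 128/5 + 192*√3/5 ≈ 92.111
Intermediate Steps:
n(I, M) = 4*√2*M^(3/2) (n(I, M) = (4*M)*√(2*M) = (4*M)*(√2*√M) = 4*√2*M^(3/2))
m(l, a) = l + 2*a + 4*a*√2*l^(3/2) (m(l, a) = (l + a) + ((4*√2*l^(3/2))*a + a) = (a + l) + (4*a*√2*l^(3/2) + a) = (a + l) + (a + 4*a*√2*l^(3/2)) = l + 2*a + 4*a*√2*l^(3/2))
4*m(6, 1/5) = 4*(6 + 2/5 + 4*√2*6^(3/2)/5) = 4*(6 + 2*(⅕) + 4*(⅕)*√2*(6*√6)) = 4*(6 + ⅖ + 48*√3/5) = 4*(32/5 + 48*√3/5) = 128/5 + 192*√3/5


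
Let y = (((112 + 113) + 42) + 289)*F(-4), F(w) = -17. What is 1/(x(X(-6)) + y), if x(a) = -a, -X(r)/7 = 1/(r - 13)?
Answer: -19/179595 ≈ -0.00010579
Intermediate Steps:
X(r) = -7/(-13 + r) (X(r) = -7/(r - 13) = -7/(-13 + r))
y = -9452 (y = (((112 + 113) + 42) + 289)*(-17) = ((225 + 42) + 289)*(-17) = (267 + 289)*(-17) = 556*(-17) = -9452)
1/(x(X(-6)) + y) = 1/(-(-7)/(-13 - 6) - 9452) = 1/(-(-7)/(-19) - 9452) = 1/(-(-7)*(-1)/19 - 9452) = 1/(-1*7/19 - 9452) = 1/(-7/19 - 9452) = 1/(-179595/19) = -19/179595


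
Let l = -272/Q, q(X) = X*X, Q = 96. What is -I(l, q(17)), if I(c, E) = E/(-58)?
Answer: 289/58 ≈ 4.9828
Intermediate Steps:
q(X) = X**2
l = -17/6 (l = -272/96 = -272*1/96 = -17/6 ≈ -2.8333)
I(c, E) = -E/58 (I(c, E) = E*(-1/58) = -E/58)
-I(l, q(17)) = -(-1)*17**2/58 = -(-1)*289/58 = -1*(-289/58) = 289/58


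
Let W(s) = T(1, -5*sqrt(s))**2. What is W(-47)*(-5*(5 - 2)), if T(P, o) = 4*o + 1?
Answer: 281985 + 600*I*sqrt(47) ≈ 2.8199e+5 + 4113.4*I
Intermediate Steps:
T(P, o) = 1 + 4*o
W(s) = (1 - 20*sqrt(s))**2 (W(s) = (1 + 4*(-5*sqrt(s)))**2 = (1 - 20*sqrt(s))**2)
W(-47)*(-5*(5 - 2)) = (1 - 20*I*sqrt(47))**2*(-5*(5 - 2)) = (1 - 20*I*sqrt(47))**2*(-5*3) = (1 - 20*I*sqrt(47))**2*(-15) = -15*(1 - 20*I*sqrt(47))**2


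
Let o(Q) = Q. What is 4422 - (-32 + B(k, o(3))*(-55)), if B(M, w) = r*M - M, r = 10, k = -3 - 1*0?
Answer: 2969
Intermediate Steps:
k = -3 (k = -3 + 0 = -3)
B(M, w) = 9*M (B(M, w) = 10*M - M = 9*M)
4422 - (-32 + B(k, o(3))*(-55)) = 4422 - (-32 + (9*(-3))*(-55)) = 4422 - (-32 - 27*(-55)) = 4422 - (-32 + 1485) = 4422 - 1*1453 = 4422 - 1453 = 2969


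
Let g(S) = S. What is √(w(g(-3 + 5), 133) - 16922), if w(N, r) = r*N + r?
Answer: I*√16523 ≈ 128.54*I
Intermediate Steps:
w(N, r) = r + N*r (w(N, r) = N*r + r = r + N*r)
√(w(g(-3 + 5), 133) - 16922) = √(133*(1 + (-3 + 5)) - 16922) = √(133*(1 + 2) - 16922) = √(133*3 - 16922) = √(399 - 16922) = √(-16523) = I*√16523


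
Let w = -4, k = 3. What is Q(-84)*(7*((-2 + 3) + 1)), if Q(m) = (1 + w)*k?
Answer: -126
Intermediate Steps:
Q(m) = -9 (Q(m) = (1 - 4)*3 = -3*3 = -9)
Q(-84)*(7*((-2 + 3) + 1)) = -63*((-2 + 3) + 1) = -63*(1 + 1) = -63*2 = -9*14 = -126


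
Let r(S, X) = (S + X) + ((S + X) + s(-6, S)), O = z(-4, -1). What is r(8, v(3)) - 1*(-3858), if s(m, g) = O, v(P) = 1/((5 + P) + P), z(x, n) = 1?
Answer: 42627/11 ≈ 3875.2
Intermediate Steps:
O = 1
v(P) = 1/(5 + 2*P)
s(m, g) = 1
r(S, X) = 1 + 2*S + 2*X (r(S, X) = (S + X) + ((S + X) + 1) = (S + X) + (1 + S + X) = 1 + 2*S + 2*X)
r(8, v(3)) - 1*(-3858) = (1 + 2*8 + 2/(5 + 2*3)) - 1*(-3858) = (1 + 16 + 2/(5 + 6)) + 3858 = (1 + 16 + 2/11) + 3858 = 189/11 + 3858 = 42627/11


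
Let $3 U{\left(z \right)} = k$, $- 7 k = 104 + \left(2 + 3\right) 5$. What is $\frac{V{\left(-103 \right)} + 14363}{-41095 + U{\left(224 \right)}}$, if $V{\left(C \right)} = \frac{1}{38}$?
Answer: $- \frac{3820565}{10932904} \approx -0.34946$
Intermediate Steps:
$V{\left(C \right)} = \frac{1}{38}$
$k = - \frac{129}{7}$ ($k = - \frac{104 + \left(2 + 3\right) 5}{7} = - \frac{104 + 5 \cdot 5}{7} = - \frac{104 + 25}{7} = \left(- \frac{1}{7}\right) 129 = - \frac{129}{7} \approx -18.429$)
$U{\left(z \right)} = - \frac{43}{7}$ ($U{\left(z \right)} = \frac{1}{3} \left(- \frac{129}{7}\right) = - \frac{43}{7}$)
$\frac{V{\left(-103 \right)} + 14363}{-41095 + U{\left(224 \right)}} = \frac{\frac{1}{38} + 14363}{-41095 - \frac{43}{7}} = \frac{545795}{38 \left(- \frac{287708}{7}\right)} = \frac{545795}{38} \left(- \frac{7}{287708}\right) = - \frac{3820565}{10932904}$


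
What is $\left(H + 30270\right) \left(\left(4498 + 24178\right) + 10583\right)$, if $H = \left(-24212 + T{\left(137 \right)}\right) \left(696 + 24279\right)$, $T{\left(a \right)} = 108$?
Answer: $-23632627556670$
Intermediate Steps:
$H = -601997400$ ($H = \left(-24212 + 108\right) \left(696 + 24279\right) = \left(-24104\right) 24975 = -601997400$)
$\left(H + 30270\right) \left(\left(4498 + 24178\right) + 10583\right) = \left(-601997400 + 30270\right) \left(\left(4498 + 24178\right) + 10583\right) = - 601967130 \left(28676 + 10583\right) = \left(-601967130\right) 39259 = -23632627556670$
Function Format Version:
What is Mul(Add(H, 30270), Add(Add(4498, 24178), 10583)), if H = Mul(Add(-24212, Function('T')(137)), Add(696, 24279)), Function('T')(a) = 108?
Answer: -23632627556670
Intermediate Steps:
H = -601997400 (H = Mul(Add(-24212, 108), Add(696, 24279)) = Mul(-24104, 24975) = -601997400)
Mul(Add(H, 30270), Add(Add(4498, 24178), 10583)) = Mul(Add(-601997400, 30270), Add(Add(4498, 24178), 10583)) = Mul(-601967130, Add(28676, 10583)) = Mul(-601967130, 39259) = -23632627556670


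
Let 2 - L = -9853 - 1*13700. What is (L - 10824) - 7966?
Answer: 4765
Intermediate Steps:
L = 23555 (L = 2 - (-9853 - 1*13700) = 2 - (-9853 - 13700) = 2 - 1*(-23553) = 2 + 23553 = 23555)
(L - 10824) - 7966 = (23555 - 10824) - 7966 = 12731 - 7966 = 4765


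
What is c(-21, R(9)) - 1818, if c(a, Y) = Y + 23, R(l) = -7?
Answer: -1802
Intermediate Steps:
c(a, Y) = 23 + Y
c(-21, R(9)) - 1818 = (23 - 7) - 1818 = 16 - 1818 = -1802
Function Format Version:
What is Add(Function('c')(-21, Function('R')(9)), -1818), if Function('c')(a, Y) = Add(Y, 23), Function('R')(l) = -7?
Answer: -1802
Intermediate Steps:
Function('c')(a, Y) = Add(23, Y)
Add(Function('c')(-21, Function('R')(9)), -1818) = Add(Add(23, -7), -1818) = Add(16, -1818) = -1802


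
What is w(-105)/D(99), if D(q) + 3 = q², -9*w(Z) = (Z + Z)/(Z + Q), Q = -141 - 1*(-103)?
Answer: -35/2101671 ≈ -1.6653e-5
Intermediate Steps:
Q = -38 (Q = -141 + 103 = -38)
w(Z) = -2*Z/(9*(-38 + Z)) (w(Z) = -(Z + Z)/(9*(Z - 38)) = -2*Z/(9*(-38 + Z)))
D(q) = -3 + q²
w(-105)/D(99) = (-2*(-105)/(-342 + 9*(-105)))/(-3 + 99²) = (-2*(-105)/(-342 - 945))/(-3 + 9801) = -2*(-105)/(-1287)/9798 = -2*(-105)*(-1/1287)*(1/9798) = -70/429*1/9798 = -35/2101671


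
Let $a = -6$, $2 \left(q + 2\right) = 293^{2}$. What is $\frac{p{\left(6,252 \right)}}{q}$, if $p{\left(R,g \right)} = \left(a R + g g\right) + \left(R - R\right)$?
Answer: $\frac{42312}{28615} \approx 1.4787$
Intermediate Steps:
$q = \frac{85845}{2}$ ($q = -2 + \frac{293^{2}}{2} = -2 + \frac{1}{2} \cdot 85849 = -2 + \frac{85849}{2} = \frac{85845}{2} \approx 42923.0$)
$p{\left(R,g \right)} = g^{2} - 6 R$ ($p{\left(R,g \right)} = \left(- 6 R + g g\right) + \left(R - R\right) = \left(- 6 R + g^{2}\right) + 0 = \left(g^{2} - 6 R\right) + 0 = g^{2} - 6 R$)
$\frac{p{\left(6,252 \right)}}{q} = \frac{252^{2} - 36}{\frac{85845}{2}} = \left(63504 - 36\right) \frac{2}{85845} = 63468 \cdot \frac{2}{85845} = \frac{42312}{28615}$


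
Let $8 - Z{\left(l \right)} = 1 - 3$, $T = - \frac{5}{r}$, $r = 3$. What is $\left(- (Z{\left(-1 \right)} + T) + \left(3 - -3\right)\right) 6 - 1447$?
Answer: $-1461$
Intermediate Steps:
$T = - \frac{5}{3} \approx -1.6667$
$Z{\left(l \right)} = 10$ ($Z{\left(l \right)} = 8 - \left(1 - 3\right) = 8 - -2 = 8 + 2 = 10$)
$\left(- (Z{\left(-1 \right)} + T) + \left(3 - -3\right)\right) 6 - 1447 = \left(- (10 - \frac{5}{3}) + \left(3 - -3\right)\right) 6 - 1447 = \left(\left(-1\right) \frac{25}{3} + \left(3 + 3\right)\right) 6 - 1447 = \left(- \frac{25}{3} + 6\right) 6 - 1447 = \left(- \frac{7}{3}\right) 6 - 1447 = -14 - 1447 = -1461$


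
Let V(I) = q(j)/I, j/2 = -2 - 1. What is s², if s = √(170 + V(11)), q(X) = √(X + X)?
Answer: 170 + 2*I*√3/11 ≈ 170.0 + 0.31492*I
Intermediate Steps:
j = -6 (j = 2*(-2 - 1) = 2*(-3) = -6)
q(X) = √2*√X (q(X) = √(2*X) = √2*√X)
V(I) = 2*I*√3/I (V(I) = (√2*√(-6))/I = (√2*(I*√6))/I = (2*I*√3)/I = 2*I*√3/I)
s = √(170 + 2*I*√3/11) ≈ 13.038 + 0.0121*I
s² = (√(20570 + 22*I*√3)/11)² = 170 + 2*I*√3/11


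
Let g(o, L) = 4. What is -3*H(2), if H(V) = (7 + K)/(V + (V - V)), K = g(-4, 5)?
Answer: -33/2 ≈ -16.500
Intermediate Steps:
K = 4
H(V) = 11/V (H(V) = (7 + 4)/(V + (V - V)) = 11/(V + 0) = 11/V)
-3*H(2) = -33/2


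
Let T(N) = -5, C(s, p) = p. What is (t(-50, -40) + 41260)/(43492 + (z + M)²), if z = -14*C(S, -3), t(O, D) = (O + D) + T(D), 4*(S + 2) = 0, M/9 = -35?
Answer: 41165/118021 ≈ 0.34879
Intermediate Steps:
M = -315 (M = 9*(-35) = -315)
S = -2 (S = -2 + (¼)*0 = -2 + 0 = -2)
t(O, D) = -5 + D + O (t(O, D) = (O + D) - 5 = (D + O) - 5 = -5 + D + O)
z = 42 (z = -14*(-3) = 42)
(t(-50, -40) + 41260)/(43492 + (z + M)²) = ((-5 - 40 - 50) + 41260)/(43492 + (42 - 315)²) = (-95 + 41260)/(43492 + (-273)²) = 41165/(43492 + 74529) = 41165/118021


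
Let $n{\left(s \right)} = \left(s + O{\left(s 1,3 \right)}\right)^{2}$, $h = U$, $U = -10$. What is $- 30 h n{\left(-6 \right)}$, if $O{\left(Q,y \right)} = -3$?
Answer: $24300$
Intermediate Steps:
$h = -10$
$n{\left(s \right)} = \left(-3 + s\right)^{2}$ ($n{\left(s \right)} = \left(s - 3\right)^{2} = \left(-3 + s\right)^{2}$)
$- 30 h n{\left(-6 \right)} = \left(-30\right) \left(-10\right) \left(-3 - 6\right)^{2} = 300 \left(-9\right)^{2} = 300 \cdot 81 = 24300$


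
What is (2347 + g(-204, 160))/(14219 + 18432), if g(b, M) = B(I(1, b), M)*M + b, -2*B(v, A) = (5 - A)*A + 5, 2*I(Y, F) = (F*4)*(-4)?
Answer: 1985743/32651 ≈ 60.817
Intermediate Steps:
I(Y, F) = -8*F (I(Y, F) = ((F*4)*(-4))/2 = ((4*F)*(-4))/2 = (-16*F)/2 = -8*F)
B(v, A) = -5/2 - A*(5 - A)/2 (B(v, A) = -((5 - A)*A + 5)/2 = -(A*(5 - A) + 5)/2 = -(5 + A*(5 - A))/2 = -5/2 - A*(5 - A)/2)
g(b, M) = b + M*(-5/2 + M²/2 - 5*M/2) (g(b, M) = (-5/2 + M²/2 - 5*M/2)*M + b = M*(-5/2 + M²/2 - 5*M/2) + b = b + M*(-5/2 + M²/2 - 5*M/2))
(2347 + g(-204, 160))/(14219 + 18432) = (2347 + (-204 - ½*160*(5 - 1*160² + 5*160)))/(14219 + 18432) = (2347 + (-204 - ½*160*(5 - 1*25600 + 800)))/32651 = (2347 + (-204 - ½*160*(5 - 25600 + 800)))*(1/32651) = (2347 + (-204 - ½*160*(-24795)))*(1/32651) = (2347 + (-204 + 1983600))*(1/32651) = (2347 + 1983396)*(1/32651) = 1985743*(1/32651) = 1985743/32651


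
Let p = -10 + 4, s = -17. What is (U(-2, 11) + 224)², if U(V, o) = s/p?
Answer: 1852321/36 ≈ 51453.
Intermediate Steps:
p = -6
U(V, o) = 17/6 (U(V, o) = -17/(-6) = -17*(-⅙) = 17/6)
(U(-2, 11) + 224)² = (17/6 + 224)² = (1361/6)² = 1852321/36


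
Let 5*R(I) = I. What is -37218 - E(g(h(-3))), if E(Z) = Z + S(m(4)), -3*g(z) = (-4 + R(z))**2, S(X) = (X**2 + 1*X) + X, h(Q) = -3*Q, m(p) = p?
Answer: -2793029/75 ≈ -37240.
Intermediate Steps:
R(I) = I/5
S(X) = X**2 + 2*X (S(X) = (X**2 + X) + X = (X + X**2) + X = X**2 + 2*X)
g(z) = -(-4 + z/5)**2/3
E(Z) = 24 + Z (E(Z) = Z + 4*(2 + 4) = Z + 4*6 = Z + 24 = 24 + Z)
-37218 - E(g(h(-3))) = -37218 - (24 - (-20 - 3*(-3))**2/75) = -37218 - (24 - (-20 + 9)**2/75) = -37218 - (24 - 1/75*(-11)**2) = -37218 - (24 - 1/75*121) = -37218 - (24 - 121/75) = -37218 - 1*1679/75 = -37218 - 1679/75 = -2793029/75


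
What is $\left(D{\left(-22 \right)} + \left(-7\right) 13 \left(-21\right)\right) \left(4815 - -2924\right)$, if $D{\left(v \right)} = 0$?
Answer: $14789229$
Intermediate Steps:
$\left(D{\left(-22 \right)} + \left(-7\right) 13 \left(-21\right)\right) \left(4815 - -2924\right) = \left(0 + \left(-7\right) 13 \left(-21\right)\right) \left(4815 - -2924\right) = \left(0 - -1911\right) \left(4815 + 2924\right) = \left(0 + 1911\right) 7739 = 1911 \cdot 7739 = 14789229$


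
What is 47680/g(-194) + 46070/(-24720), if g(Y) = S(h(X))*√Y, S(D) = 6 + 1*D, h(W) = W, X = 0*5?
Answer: -4607/2472 - 11920*I*√194/291 ≈ -1.8637 - 570.54*I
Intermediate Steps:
X = 0
S(D) = 6 + D
g(Y) = 6*√Y (g(Y) = (6 + 0)*√Y = 6*√Y)
47680/g(-194) + 46070/(-24720) = 47680/((6*√(-194))) + 46070/(-24720) = 47680/((6*(I*√194))) + 46070*(-1/24720) = 47680/((6*I*√194)) - 4607/2472 = 47680*(-I*√194/1164) - 4607/2472 = -11920*I*√194/291 - 4607/2472 = -4607/2472 - 11920*I*√194/291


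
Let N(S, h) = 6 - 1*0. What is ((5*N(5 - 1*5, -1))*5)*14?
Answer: 2100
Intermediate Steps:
N(S, h) = 6 (N(S, h) = 6 + 0 = 6)
((5*N(5 - 1*5, -1))*5)*14 = ((5*6)*5)*14 = (30*5)*14 = 150*14 = 2100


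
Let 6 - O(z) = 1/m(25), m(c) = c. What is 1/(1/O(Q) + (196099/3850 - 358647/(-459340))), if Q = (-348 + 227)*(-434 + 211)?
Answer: 3764291300/195304148727 ≈ 0.019274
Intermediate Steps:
Q = 26983 (Q = -121*(-223) = 26983)
O(z) = 149/25 (O(z) = 6 - 1/25 = 149/25)
1/(1/O(Q) + (196099/3850 - 358647/(-459340))) = 1/(1/(149/25) + (196099/3850 - 358647/(-459340))) = 1/(25/149 + (196099*(1/3850) - 358647*(-1/459340))) = 1/(25/149 + (196099/3850 + 358647/459340)) = 1/(25/149 + 1306527223/25263700) = 1/(195304148727/3764291300) = 3764291300/195304148727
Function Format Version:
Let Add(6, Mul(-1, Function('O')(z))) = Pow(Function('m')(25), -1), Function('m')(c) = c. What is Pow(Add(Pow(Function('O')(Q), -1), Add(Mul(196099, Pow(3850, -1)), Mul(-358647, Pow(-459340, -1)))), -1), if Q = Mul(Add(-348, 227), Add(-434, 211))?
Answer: Rational(3764291300, 195304148727) ≈ 0.019274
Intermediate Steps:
Q = 26983 (Q = Mul(-121, -223) = 26983)
Function('O')(z) = Rational(149, 25) (Function('O')(z) = Add(6, Mul(-1, Pow(25, -1))) = Add(6, Mul(-1, Rational(1, 25))) = Add(6, Rational(-1, 25)) = Rational(149, 25))
Pow(Add(Pow(Function('O')(Q), -1), Add(Mul(196099, Pow(3850, -1)), Mul(-358647, Pow(-459340, -1)))), -1) = Pow(Add(Pow(Rational(149, 25), -1), Add(Mul(196099, Pow(3850, -1)), Mul(-358647, Pow(-459340, -1)))), -1) = Pow(Add(Rational(25, 149), Add(Mul(196099, Rational(1, 3850)), Mul(-358647, Rational(-1, 459340)))), -1) = Pow(Add(Rational(25, 149), Add(Rational(196099, 3850), Rational(358647, 459340))), -1) = Pow(Add(Rational(25, 149), Rational(1306527223, 25263700)), -1) = Pow(Rational(195304148727, 3764291300), -1) = Rational(3764291300, 195304148727)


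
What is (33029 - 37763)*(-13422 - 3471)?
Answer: 79971462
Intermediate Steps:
(33029 - 37763)*(-13422 - 3471) = -4734*(-16893) = 79971462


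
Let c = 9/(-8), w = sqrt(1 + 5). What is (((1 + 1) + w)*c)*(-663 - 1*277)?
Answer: 2115 + 2115*sqrt(6)/2 ≈ 4705.3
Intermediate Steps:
w = sqrt(6) ≈ 2.4495
c = -9/8 (c = 9*(-1/8) = -9/8 ≈ -1.1250)
(((1 + 1) + w)*c)*(-663 - 1*277) = (((1 + 1) + sqrt(6))*(-9/8))*(-663 - 1*277) = ((2 + sqrt(6))*(-9/8))*(-663 - 277) = (-9/4 - 9*sqrt(6)/8)*(-940) = 2115 + 2115*sqrt(6)/2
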